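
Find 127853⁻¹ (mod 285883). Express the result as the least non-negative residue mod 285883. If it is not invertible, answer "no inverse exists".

Run Euclid on (285883, 127853):
285883 = 2·127853 + 30177
127853 = 4·30177 + 7145
30177 = 4·7145 + 1597
7145 = 4·1597 + 757
1597 = 2·757 + 83
757 = 9·83 + 10
83 = 8·10 + 3
10 = 3·3 + 1
3 = 3·1 + 0
Since gcd(127853, 285883) = 1, back-substitute to write 1 as a combination:
1 = 10 − 3·3
1 = −3·83 + 25·10
1 = 25·757 − 228·83
1 = −228·1597 + 481·757
1 = 481·7145 − 2152·1597
1 = −2152·30177 + 9089·7145
1 = 9089·127853 − 38508·30177
1 = −38508·285883 + 86105·127853
So 127853·86105 ≡ 1 (mod 285883).

86105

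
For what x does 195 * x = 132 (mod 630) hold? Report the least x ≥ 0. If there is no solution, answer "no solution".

gcd(195, 630):
630 = 3·195 + 45
195 = 4·45 + 15
45 = 3·15 + 0
gcd = 15, but 15 ∤ 132, so the congruence has no solution.

no solution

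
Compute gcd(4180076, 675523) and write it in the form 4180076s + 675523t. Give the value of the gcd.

Euclidean algorithm:
4180076 = 6*675523 + 126938
675523 = 5*126938 + 40833
126938 = 3*40833 + 4439
40833 = 9*4439 + 882
4439 = 5*882 + 29
882 = 30*29 + 12
29 = 2*12 + 5
12 = 2*5 + 2
5 = 2*2 + 1
2 = 2*1 + 0
gcd(4180076, 675523) = 1.
Express as a combination:
1 = 5 − 2·2
1 = −2·12 + 5·5
1 = 5·29 − 12·12
1 = −12·882 + 365·29
1 = 365·4439 − 1837·882
1 = −1837·40833 + 16898·4439
1 = 16898·126938 − 52531·40833
1 = −52531·675523 + 279553·126938
1 = 279553·4180076 − 1729849·675523
So 1 = (279553)·4180076 + (-1729849)·675523.

1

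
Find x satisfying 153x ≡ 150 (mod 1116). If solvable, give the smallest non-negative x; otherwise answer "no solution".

no solution

gcd(153, 1116):
1116 = 7·153 + 45
153 = 3·45 + 18
45 = 2·18 + 9
18 = 2·9 + 0
gcd = 9, but 9 ∤ 150, so the congruence has no solution.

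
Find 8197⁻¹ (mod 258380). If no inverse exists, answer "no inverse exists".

gcd(258380, 8197) by repeated division:
258380 = 31×8197 + 4273
8197 = 1×4273 + 3924
4273 = 1×3924 + 349
3924 = 11×349 + 85
349 = 4×85 + 9
85 = 9×9 + 4
9 = 2×4 + 1
4 = 4×1 + 0
The gcd is 1. Working backward:
1 = 9 − 2·4
1 = −2·85 + 19·9
1 = 19·349 − 78·85
1 = −78·3924 + 877·349
1 = 877·4273 − 955·3924
1 = −955·8197 + 1832·4273
1 = 1832·258380 − 57747·8197
So 8197·(-57747) ≡ 1 (mod 258380), and -57747 ≡ 200633 (mod 258380).

200633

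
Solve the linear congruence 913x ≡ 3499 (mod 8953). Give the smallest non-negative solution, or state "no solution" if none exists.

3789

First find gcd(913, 8953):
8953 = 9×913 + 736
913 = 1×736 + 177
736 = 4×177 + 28
177 = 6×28 + 9
28 = 3×9 + 1
9 = 9×1 + 0
gcd = 1, so a unique solution mod 8953 exists.
Back-substitute for the Bézout coefficients:
1 = 28 − 3·9
1 = −3·177 + 19·28
1 = 19·736 − 79·177
1 = −79·913 + 98·736
1 = 98·8953 − 961·913
So 913·(-961) ≡ 1 (mod 8953), giving 913⁻¹ ≡ 7992.
x ≡ 913⁻¹·3499 ≡ 7992·3499 ≡ 3789 (mod 8953).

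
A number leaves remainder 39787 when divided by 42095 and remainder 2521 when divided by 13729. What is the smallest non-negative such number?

Write x = 39787 + 42095·k. Then 42095·k ≡ 2521 − 39787 ≡ 3921 (mod 13729).
Need 42095⁻¹ mod 13729. Extended Euclid on (13729, 908):
13729 = 15*908 + 109
908 = 8*109 + 36
109 = 3*36 + 1
36 = 36*1 + 0
Back-substitute:
1 = 109 − 3·36
1 = −3·908 + 25·109
1 = 25·13729 − 378·908
42095⁻¹ ≡ 13351 (mod 13729), so k ≡ 13351·3921 ≡ 594 (mod 13729).
x = 39787 + 42095·594 = 25044217.

25044217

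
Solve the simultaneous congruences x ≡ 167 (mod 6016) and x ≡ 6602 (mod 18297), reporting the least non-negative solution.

84410663

Write x = 167 + 6016·k. Then 6016·k ≡ 6602 − 167 ≡ 6435 (mod 18297).
Need 6016⁻¹ mod 18297. Extended Euclid on (18297, 6016):
18297 = 3×6016 + 249
6016 = 24×249 + 40
249 = 6×40 + 9
40 = 4×9 + 4
9 = 2×4 + 1
4 = 4×1 + 0
Back-substitute:
1 = 9 − 2·4
1 = −2·40 + 9·9
1 = 9·249 − 56·40
1 = −56·6016 + 1353·249
1 = 1353·18297 − 4115·6016
6016⁻¹ ≡ 14182 (mod 18297), so k ≡ 14182·6435 ≡ 14031 (mod 18297).
x = 167 + 6016·14031 = 84410663.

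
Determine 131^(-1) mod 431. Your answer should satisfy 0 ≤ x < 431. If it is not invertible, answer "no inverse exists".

102

Apply the Euclidean algorithm to 431 and 131:
431 = 3×131 + 38
131 = 3×38 + 17
38 = 2×17 + 4
17 = 4×4 + 1
4 = 4×1 + 0
The gcd is 1. Working backward:
1 = 17 − 4·4
1 = −4·38 + 9·17
1 = 9·131 − 31·38
1 = −31·431 + 102·131
So 131·102 ≡ 1 (mod 431).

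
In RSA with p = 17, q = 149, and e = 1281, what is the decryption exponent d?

769

φ(n) = (p−1)(q−1) = 16·148 = 2368.
Need d with 1281·d ≡ 1 (mod 2368). Apply the extended Euclidean algorithm:
2368 = 1×1281 + 1087
1281 = 1×1087 + 194
1087 = 5×194 + 117
194 = 1×117 + 77
117 = 1×77 + 40
77 = 1×40 + 37
40 = 1×37 + 3
37 = 12×3 + 1
3 = 3×1 + 0
Back-substitute:
1 = 37 − 12·3
1 = −12·40 + 13·37
1 = 13·77 − 25·40
1 = −25·117 + 38·77
1 = 38·194 − 63·117
1 = −63·1087 + 353·194
1 = 353·1281 − 416·1087
1 = −416·2368 + 769·1281
So 1281·769 ≡ 1 (mod 2368), hence d = 769.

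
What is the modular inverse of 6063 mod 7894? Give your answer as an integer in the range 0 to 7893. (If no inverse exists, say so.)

2479

Run Euclid on (7894, 6063):
7894 = 1×6063 + 1831
6063 = 3×1831 + 570
1831 = 3×570 + 121
570 = 4×121 + 86
121 = 1×86 + 35
86 = 2×35 + 16
35 = 2×16 + 3
16 = 5×3 + 1
3 = 3×1 + 0
The gcd is 1. Working backward:
1 = 16 − 5·3
1 = −5·35 + 11·16
1 = 11·86 − 27·35
1 = −27·121 + 38·86
1 = 38·570 − 179·121
1 = −179·1831 + 575·570
1 = 575·6063 − 1904·1831
1 = −1904·7894 + 2479·6063
So 6063·2479 ≡ 1 (mod 7894).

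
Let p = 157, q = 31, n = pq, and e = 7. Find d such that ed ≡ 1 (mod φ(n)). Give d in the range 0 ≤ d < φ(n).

3343

φ(n) = (p−1)(q−1) = 156·30 = 4680.
Need d with 7·d ≡ 1 (mod 4680). Apply the extended Euclidean algorithm:
4680 = 668*7 + 4
7 = 1*4 + 3
4 = 1*3 + 1
3 = 3*1 + 0
Back-substitute:
1 = 4 − 3
1 = −7 + 2·4
1 = 2·4680 − 1337·7
So 7·(-1337) ≡ 1 (mod 4680), hence d ≡ -1337 ≡ 3343 (mod 4680).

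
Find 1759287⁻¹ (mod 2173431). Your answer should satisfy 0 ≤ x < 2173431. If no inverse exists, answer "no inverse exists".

no inverse exists

Euclidean algorithm on 2173431, 1759287:
2173431 = 1·1759287 + 414144
1759287 = 4·414144 + 102711
414144 = 4·102711 + 3300
102711 = 31·3300 + 411
3300 = 8·411 + 12
411 = 34·12 + 3
12 = 4·3 + 0
Since gcd = 3 > 1, 1759287 is not a unit mod 2173431.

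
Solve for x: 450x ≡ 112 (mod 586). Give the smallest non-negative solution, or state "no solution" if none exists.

First find gcd(450, 586):
586 = 1·450 + 136
450 = 3·136 + 42
136 = 3·42 + 10
42 = 4·10 + 2
10 = 5·2 + 0
gcd = 2 and 2 | 112, so solutions exist. Divide through by 2: 225x ≡ 56 (mod 293).
Now find 225⁻¹ mod 293:
293 = 1*225 + 68
225 = 3*68 + 21
68 = 3*21 + 5
21 = 4*5 + 1
5 = 5*1 + 0
Back-substitute:
1 = 21 − 4·5
1 = −4·68 + 13·21
1 = 13·225 − 43·68
1 = −43·293 + 56·225
So 225⁻¹ ≡ 56 (mod 293).
Then x ≡ 56·56 ≡ 206 (mod 293); the smallest non-negative solution is x = 206.

206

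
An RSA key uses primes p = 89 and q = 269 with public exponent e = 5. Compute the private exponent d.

4717

φ(n) = (p−1)(q−1) = 88·268 = 23584.
Need d with 5·d ≡ 1 (mod 23584). Apply the extended Euclidean algorithm:
23584 = 4716*5 + 4
5 = 1*4 + 1
4 = 4*1 + 0
Back-substitute:
1 = 5 − 4
1 = −23584 + 4717·5
So 5·4717 ≡ 1 (mod 23584), hence d = 4717.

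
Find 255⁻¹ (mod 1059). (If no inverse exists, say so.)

Compute gcd(255, 1059):
1059 = 4×255 + 39
255 = 6×39 + 21
39 = 1×21 + 18
21 = 1×18 + 3
18 = 6×3 + 0
Since gcd = 3 > 1, 255 is not a unit mod 1059.

no inverse exists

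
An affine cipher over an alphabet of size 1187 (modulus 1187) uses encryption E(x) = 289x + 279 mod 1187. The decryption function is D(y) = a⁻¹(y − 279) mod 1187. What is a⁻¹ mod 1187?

1072

Extended Euclidean algorithm:
1187 = 4·289 + 31
289 = 9·31 + 10
31 = 3·10 + 1
10 = 10·1 + 0
The gcd is 1. Working backward:
1 = 31 − 3·10
1 = −3·289 + 28·31
1 = 28·1187 − 115·289
Thus 289·(-115) ≡ 1 (mod 1187); reducing, -115 mod 1187 = 1072.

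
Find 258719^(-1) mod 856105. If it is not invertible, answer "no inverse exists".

Run Euclid on (856105, 258719):
856105 = 3×258719 + 79948
258719 = 3×79948 + 18875
79948 = 4×18875 + 4448
18875 = 4×4448 + 1083
4448 = 4×1083 + 116
1083 = 9×116 + 39
116 = 2×39 + 38
39 = 1×38 + 1
38 = 38×1 + 0
gcd = 1, so the inverse exists. Back-substitute:
1 = 39 − 38
1 = −116 + 3·39
1 = 3·1083 − 28·116
1 = −28·4448 + 115·1083
1 = 115·18875 − 488·4448
1 = −488·79948 + 2067·18875
1 = 2067·258719 − 6689·79948
1 = −6689·856105 + 22134·258719
So 258719·22134 ≡ 1 (mod 856105).

22134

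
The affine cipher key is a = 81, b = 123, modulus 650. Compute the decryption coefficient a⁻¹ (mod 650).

321

Extended Euclidean algorithm:
650 = 8×81 + 2
81 = 40×2 + 1
2 = 2×1 + 0
Since gcd(81, 650) = 1, back-substitute to write 1 as a combination:
1 = 81 − 40·2
1 = −40·650 + 321·81
So 81·321 ≡ 1 (mod 650).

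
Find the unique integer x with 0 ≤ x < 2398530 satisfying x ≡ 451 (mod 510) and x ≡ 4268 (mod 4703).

291151

Write x = 451 + 510·k. Then 510·k ≡ 4268 − 451 ≡ 3817 (mod 4703).
Need 510⁻¹ mod 4703. Extended Euclid on (4703, 510):
4703 = 9*510 + 113
510 = 4*113 + 58
113 = 1*58 + 55
58 = 1*55 + 3
55 = 18*3 + 1
3 = 3*1 + 0
Back-substitute:
1 = 55 − 18·3
1 = −18·58 + 19·55
1 = 19·113 − 37·58
1 = −37·510 + 167·113
1 = 167·4703 − 1540·510
510⁻¹ ≡ 3163 (mod 4703), so k ≡ 3163·3817 ≡ 570 (mod 4703).
x = 451 + 510·570 = 291151.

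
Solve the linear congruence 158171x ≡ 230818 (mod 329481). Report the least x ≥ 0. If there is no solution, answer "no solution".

298376

First find gcd(158171, 329481):
329481 = 2·158171 + 13139
158171 = 12·13139 + 503
13139 = 26·503 + 61
503 = 8·61 + 15
61 = 4·15 + 1
15 = 15·1 + 0
gcd = 1, so a unique solution mod 329481 exists.
Back-substitute for the Bézout coefficients:
1 = 61 − 4·15
1 = −4·503 + 33·61
1 = 33·13139 − 862·503
1 = −862·158171 + 10377·13139
1 = 10377·329481 − 21616·158171
So 158171·(-21616) ≡ 1 (mod 329481), giving 158171⁻¹ ≡ 307865.
x ≡ 158171⁻¹·230818 ≡ 307865·230818 ≡ 298376 (mod 329481).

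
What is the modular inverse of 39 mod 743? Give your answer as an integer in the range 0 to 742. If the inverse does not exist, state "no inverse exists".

362

gcd(743, 39) by repeated division:
743 = 19×39 + 2
39 = 19×2 + 1
2 = 2×1 + 0
gcd = 1, so the inverse exists. Back-substitute:
1 = 39 − 19·2
1 = −19·743 + 362·39
So 39·362 ≡ 1 (mod 743).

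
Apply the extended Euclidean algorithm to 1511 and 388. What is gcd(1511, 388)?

1

Repeated division:
1511 = 3·388 + 347
388 = 1·347 + 41
347 = 8·41 + 19
41 = 2·19 + 3
19 = 6·3 + 1
3 = 3·1 + 0
gcd(1511, 388) = 1.
Working backward:
1 = 19 − 6·3
1 = −6·41 + 13·19
1 = 13·347 − 110·41
1 = −110·388 + 123·347
1 = 123·1511 − 479·388
So 1 = (123)·1511 + (-479)·388.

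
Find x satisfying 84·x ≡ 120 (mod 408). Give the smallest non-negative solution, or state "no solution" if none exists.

First find gcd(84, 408):
408 = 4*84 + 72
84 = 1*72 + 12
72 = 6*12 + 0
gcd = 12 and 12 | 120, so solutions exist. Divide through by 12: 7x ≡ 10 (mod 34).
Now find 7⁻¹ mod 34:
34 = 4·7 + 6
7 = 1·6 + 1
6 = 6·1 + 0
Back-substitute:
1 = 7 − 6
1 = −34 + 5·7
So 7⁻¹ ≡ 5 (mod 34).
Then x ≡ 5·10 ≡ 16 (mod 34); the smallest non-negative solution is x = 16.

16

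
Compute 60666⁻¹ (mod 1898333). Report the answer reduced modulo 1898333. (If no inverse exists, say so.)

1712868

gcd(1898333, 60666) by repeated division:
1898333 = 31·60666 + 17687
60666 = 3·17687 + 7605
17687 = 2·7605 + 2477
7605 = 3·2477 + 174
2477 = 14·174 + 41
174 = 4·41 + 10
41 = 4·10 + 1
10 = 10·1 + 0
gcd = 1, so the inverse exists. Back-substitute:
1 = 41 − 4·10
1 = −4·174 + 17·41
1 = 17·2477 − 242·174
1 = −242·7605 + 743·2477
1 = 743·17687 − 1728·7605
1 = −1728·60666 + 5927·17687
1 = 5927·1898333 − 185465·60666
Thus 60666·(-185465) ≡ 1 (mod 1898333); reducing, -185465 mod 1898333 = 1712868.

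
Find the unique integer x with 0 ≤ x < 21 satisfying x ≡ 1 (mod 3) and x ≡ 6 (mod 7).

Write x = 1 + 3·k. Then 3·k ≡ 6 − 1 ≡ 5 (mod 7).
Need 3⁻¹ mod 7. Extended Euclid on (7, 3):
7 = 2*3 + 1
3 = 3*1 + 0
Back-substitute:
1 = 7 − 2·3
3⁻¹ ≡ 5 (mod 7), so k ≡ 5·5 ≡ 4 (mod 7).
x = 1 + 3·4 = 13.

13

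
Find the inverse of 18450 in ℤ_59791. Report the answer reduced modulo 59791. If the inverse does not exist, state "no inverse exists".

Run Euclid on (59791, 18450):
59791 = 3·18450 + 4441
18450 = 4·4441 + 686
4441 = 6·686 + 325
686 = 2·325 + 36
325 = 9·36 + 1
36 = 36·1 + 0
gcd = 1, so the inverse exists. Back-substitute:
1 = 325 − 9·36
1 = −9·686 + 19·325
1 = 19·4441 − 123·686
1 = −123·18450 + 511·4441
1 = 511·59791 − 1656·18450
Hence 18450⁻¹ ≡ -1656 ≡ 58135 (mod 59791).

58135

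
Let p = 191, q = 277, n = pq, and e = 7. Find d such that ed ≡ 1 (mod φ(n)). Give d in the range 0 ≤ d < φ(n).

φ(n) = (p−1)(q−1) = 190·276 = 52440.
Need d with 7·d ≡ 1 (mod 52440). Apply the extended Euclidean algorithm:
52440 = 7491*7 + 3
7 = 2*3 + 1
3 = 3*1 + 0
Back-substitute:
1 = 7 − 2·3
1 = −2·52440 + 14983·7
So 7·14983 ≡ 1 (mod 52440), hence d = 14983.

14983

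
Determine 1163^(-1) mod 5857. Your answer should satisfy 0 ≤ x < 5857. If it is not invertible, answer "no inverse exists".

gcd(5857, 1163) by repeated division:
5857 = 5*1163 + 42
1163 = 27*42 + 29
42 = 1*29 + 13
29 = 2*13 + 3
13 = 4*3 + 1
3 = 3*1 + 0
Since gcd(1163, 5857) = 1, back-substitute to write 1 as a combination:
1 = 13 − 4·3
1 = −4·29 + 9·13
1 = 9·42 − 13·29
1 = −13·1163 + 360·42
1 = 360·5857 − 1813·1163
So 1163·(-1813) ≡ 1 (mod 5857), and -1813 ≡ 4044 (mod 5857).

4044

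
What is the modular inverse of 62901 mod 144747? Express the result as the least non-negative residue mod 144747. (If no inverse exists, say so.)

Compute gcd(62901, 144747):
144747 = 2*62901 + 18945
62901 = 3*18945 + 6066
18945 = 3*6066 + 747
6066 = 8*747 + 90
747 = 8*90 + 27
90 = 3*27 + 9
27 = 3*9 + 0
The gcd is 9, not 1, hence no inverse exists.

no inverse exists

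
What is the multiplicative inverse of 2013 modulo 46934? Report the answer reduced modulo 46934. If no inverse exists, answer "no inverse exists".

Run Euclid on (46934, 2013):
46934 = 23×2013 + 635
2013 = 3×635 + 108
635 = 5×108 + 95
108 = 1×95 + 13
95 = 7×13 + 4
13 = 3×4 + 1
4 = 4×1 + 0
Since gcd(2013, 46934) = 1, back-substitute to write 1 as a combination:
1 = 13 − 3·4
1 = −3·95 + 22·13
1 = 22·108 − 25·95
1 = −25·635 + 147·108
1 = 147·2013 − 466·635
1 = −466·46934 + 10865·2013
So 2013·10865 ≡ 1 (mod 46934).

10865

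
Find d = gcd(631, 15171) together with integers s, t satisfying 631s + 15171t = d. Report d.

1

Euclidean algorithm:
15171 = 24×631 + 27
631 = 23×27 + 10
27 = 2×10 + 7
10 = 1×7 + 3
7 = 2×3 + 1
3 = 3×1 + 0
gcd(631, 15171) = 1.
Working backward:
1 = 7 − 2·3
1 = −2·10 + 3·7
1 = 3·27 − 8·10
1 = −8·631 + 187·27
1 = 187·15171 − 4496·631
So 1 = (187)·15171 + (-4496)·631.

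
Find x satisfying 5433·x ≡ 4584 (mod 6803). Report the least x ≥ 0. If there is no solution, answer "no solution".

1973

First find gcd(5433, 6803):
6803 = 1*5433 + 1370
5433 = 3*1370 + 1323
1370 = 1*1323 + 47
1323 = 28*47 + 7
47 = 6*7 + 5
7 = 1*5 + 2
5 = 2*2 + 1
2 = 2*1 + 0
gcd = 1, so a unique solution mod 6803 exists.
Back-substitute for the Bézout coefficients:
1 = 5 − 2·2
1 = −2·7 + 3·5
1 = 3·47 − 20·7
1 = −20·1323 + 563·47
1 = 563·1370 − 583·1323
1 = −583·5433 + 2312·1370
1 = 2312·6803 − 2895·5433
So 5433·(-2895) ≡ 1 (mod 6803), giving 5433⁻¹ ≡ 3908.
x ≡ 5433⁻¹·4584 ≡ 3908·4584 ≡ 1973 (mod 6803).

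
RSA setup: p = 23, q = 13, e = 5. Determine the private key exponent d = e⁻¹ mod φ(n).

φ(n) = (p−1)(q−1) = 22·12 = 264.
Need d with 5·d ≡ 1 (mod 264). Apply the extended Euclidean algorithm:
264 = 52·5 + 4
5 = 1·4 + 1
4 = 4·1 + 0
Back-substitute:
1 = 5 − 4
1 = −264 + 53·5
So 5·53 ≡ 1 (mod 264), hence d = 53.

53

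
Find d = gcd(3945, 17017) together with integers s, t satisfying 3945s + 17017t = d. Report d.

Euclidean algorithm:
17017 = 4*3945 + 1237
3945 = 3*1237 + 234
1237 = 5*234 + 67
234 = 3*67 + 33
67 = 2*33 + 1
33 = 33*1 + 0
gcd(3945, 17017) = 1.
Working backward:
1 = 67 − 2·33
1 = −2·234 + 7·67
1 = 7·1237 − 37·234
1 = −37·3945 + 118·1237
1 = 118·17017 − 509·3945
So 1 = (118)·17017 + (-509)·3945.

1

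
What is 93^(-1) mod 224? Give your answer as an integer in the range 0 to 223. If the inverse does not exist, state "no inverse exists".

53

Run Euclid on (224, 93):
224 = 2×93 + 38
93 = 2×38 + 17
38 = 2×17 + 4
17 = 4×4 + 1
4 = 4×1 + 0
Since gcd(93, 224) = 1, back-substitute to write 1 as a combination:
1 = 17 − 4·4
1 = −4·38 + 9·17
1 = 9·93 − 22·38
1 = −22·224 + 53·93
So 93·53 ≡ 1 (mod 224).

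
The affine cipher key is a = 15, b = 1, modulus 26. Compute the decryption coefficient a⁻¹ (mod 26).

7

Extended Euclidean algorithm:
26 = 1*15 + 11
15 = 1*11 + 4
11 = 2*4 + 3
4 = 1*3 + 1
3 = 3*1 + 0
Since gcd(15, 26) = 1, back-substitute to write 1 as a combination:
1 = 4 − 3
1 = −11 + 3·4
1 = 3·15 − 4·11
1 = −4·26 + 7·15
So 15·7 ≡ 1 (mod 26).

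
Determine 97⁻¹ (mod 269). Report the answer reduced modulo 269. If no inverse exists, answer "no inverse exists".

208

gcd(269, 97) by repeated division:
269 = 2×97 + 75
97 = 1×75 + 22
75 = 3×22 + 9
22 = 2×9 + 4
9 = 2×4 + 1
4 = 4×1 + 0
Since gcd(97, 269) = 1, back-substitute to write 1 as a combination:
1 = 9 − 2·4
1 = −2·22 + 5·9
1 = 5·75 − 17·22
1 = −17·97 + 22·75
1 = 22·269 − 61·97
Hence 97⁻¹ ≡ -61 ≡ 208 (mod 269).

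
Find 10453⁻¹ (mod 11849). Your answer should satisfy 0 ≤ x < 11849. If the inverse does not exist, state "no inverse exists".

Extended Euclidean algorithm:
11849 = 1×10453 + 1396
10453 = 7×1396 + 681
1396 = 2×681 + 34
681 = 20×34 + 1
34 = 34×1 + 0
gcd = 1, so the inverse exists. Back-substitute:
1 = 681 − 20·34
1 = −20·1396 + 41·681
1 = 41·10453 − 307·1396
1 = −307·11849 + 348·10453
So 10453·348 ≡ 1 (mod 11849).

348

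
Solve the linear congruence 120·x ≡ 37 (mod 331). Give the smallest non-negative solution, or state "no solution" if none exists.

312

First find gcd(120, 331):
331 = 2×120 + 91
120 = 1×91 + 29
91 = 3×29 + 4
29 = 7×4 + 1
4 = 4×1 + 0
gcd = 1, so a unique solution mod 331 exists.
Back-substitute for the Bézout coefficients:
1 = 29 − 7·4
1 = −7·91 + 22·29
1 = 22·120 − 29·91
1 = −29·331 + 80·120
So 120·(80) ≡ 1 (mod 331), giving 120⁻¹ ≡ 80.
x ≡ 120⁻¹·37 ≡ 80·37 ≡ 312 (mod 331).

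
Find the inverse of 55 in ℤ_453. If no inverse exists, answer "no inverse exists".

313

gcd(453, 55) by repeated division:
453 = 8·55 + 13
55 = 4·13 + 3
13 = 4·3 + 1
3 = 3·1 + 0
Since gcd(55, 453) = 1, back-substitute to write 1 as a combination:
1 = 13 − 4·3
1 = −4·55 + 17·13
1 = 17·453 − 140·55
Thus 55·(-140) ≡ 1 (mod 453); reducing, -140 mod 453 = 313.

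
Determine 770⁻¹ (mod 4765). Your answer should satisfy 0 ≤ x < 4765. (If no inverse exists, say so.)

Euclidean algorithm on 4765, 770:
4765 = 6×770 + 145
770 = 5×145 + 45
145 = 3×45 + 10
45 = 4×10 + 5
10 = 2×5 + 0
gcd(770, 4765) = 5 ≠ 1, so 770 has no multiplicative inverse modulo 4765.

no inverse exists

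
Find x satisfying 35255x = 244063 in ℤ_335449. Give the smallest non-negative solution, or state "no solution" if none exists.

First find gcd(35255, 335449):
335449 = 9*35255 + 18154
35255 = 1*18154 + 17101
18154 = 1*17101 + 1053
17101 = 16*1053 + 253
1053 = 4*253 + 41
253 = 6*41 + 7
41 = 5*7 + 6
7 = 1*6 + 1
6 = 6*1 + 0
gcd = 1, so a unique solution mod 335449 exists.
Back-substitute for the Bézout coefficients:
1 = 7 − 6
1 = −41 + 6·7
1 = 6·253 − 37·41
1 = −37·1053 + 154·253
1 = 154·17101 − 2501·1053
1 = −2501·18154 + 2655·17101
1 = 2655·35255 − 5156·18154
1 = −5156·335449 + 49059·35255
So 35255·(49059) ≡ 1 (mod 335449), giving 35255⁻¹ ≡ 49059.
x ≡ 35255⁻¹·244063 ≡ 49059·244063 ≡ 305560 (mod 335449).

305560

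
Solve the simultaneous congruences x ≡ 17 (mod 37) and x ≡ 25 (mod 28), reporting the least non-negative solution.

165

Write x = 17 + 37·k. Then 37·k ≡ 25 − 17 ≡ 8 (mod 28).
Need 37⁻¹ mod 28. Extended Euclid on (28, 9):
28 = 3×9 + 1
9 = 9×1 + 0
Back-substitute:
1 = 28 − 3·9
37⁻¹ ≡ 25 (mod 28), so k ≡ 25·8 ≡ 4 (mod 28).
x = 17 + 37·4 = 165.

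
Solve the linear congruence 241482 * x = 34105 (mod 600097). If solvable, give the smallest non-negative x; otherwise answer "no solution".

First find gcd(241482, 600097):
600097 = 2·241482 + 117133
241482 = 2·117133 + 7216
117133 = 16·7216 + 1677
7216 = 4·1677 + 508
1677 = 3·508 + 153
508 = 3·153 + 49
153 = 3·49 + 6
49 = 8·6 + 1
6 = 6·1 + 0
gcd = 1, so a unique solution mod 600097 exists.
Back-substitute for the Bézout coefficients:
1 = 49 − 8·6
1 = −8·153 + 25·49
1 = 25·508 − 83·153
1 = −83·1677 + 274·508
1 = 274·7216 − 1179·1677
1 = −1179·117133 + 19138·7216
1 = 19138·241482 − 39455·117133
1 = −39455·600097 + 98048·241482
So 241482·(98048) ≡ 1 (mod 600097), giving 241482⁻¹ ≡ 98048.
x ≡ 241482⁻¹·34105 ≡ 98048·34105 ≡ 186556 (mod 600097).

186556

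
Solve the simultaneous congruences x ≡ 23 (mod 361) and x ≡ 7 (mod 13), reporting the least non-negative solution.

384

Write x = 23 + 361·k. Then 361·k ≡ 7 − 23 ≡ 10 (mod 13).
Need 361⁻¹ mod 13. Extended Euclid on (13, 10):
13 = 1·10 + 3
10 = 3·3 + 1
3 = 3·1 + 0
Back-substitute:
1 = 10 − 3·3
1 = −3·13 + 4·10
361⁻¹ ≡ 4 (mod 13), so k ≡ 4·10 ≡ 1 (mod 13).
x = 23 + 361·1 = 384.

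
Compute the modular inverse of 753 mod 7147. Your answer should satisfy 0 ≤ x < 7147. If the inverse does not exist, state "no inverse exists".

1101

gcd(7147, 753) by repeated division:
7147 = 9·753 + 370
753 = 2·370 + 13
370 = 28·13 + 6
13 = 2·6 + 1
6 = 6·1 + 0
gcd = 1, so the inverse exists. Back-substitute:
1 = 13 − 2·6
1 = −2·370 + 57·13
1 = 57·753 − 116·370
1 = −116·7147 + 1101·753
So 753·1101 ≡ 1 (mod 7147).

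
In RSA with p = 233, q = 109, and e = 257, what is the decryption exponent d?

16769

φ(n) = (p−1)(q−1) = 232·108 = 25056.
Need d with 257·d ≡ 1 (mod 25056). Apply the extended Euclidean algorithm:
25056 = 97·257 + 127
257 = 2·127 + 3
127 = 42·3 + 1
3 = 3·1 + 0
Back-substitute:
1 = 127 − 42·3
1 = −42·257 + 85·127
1 = 85·25056 − 8287·257
So 257·(-8287) ≡ 1 (mod 25056), hence d ≡ -8287 ≡ 16769 (mod 25056).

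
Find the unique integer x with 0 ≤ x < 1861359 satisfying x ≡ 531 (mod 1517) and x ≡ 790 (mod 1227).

Write x = 531 + 1517·k. Then 1517·k ≡ 790 − 531 ≡ 259 (mod 1227).
Need 1517⁻¹ mod 1227. Extended Euclid on (1227, 290):
1227 = 4×290 + 67
290 = 4×67 + 22
67 = 3×22 + 1
22 = 22×1 + 0
Back-substitute:
1 = 67 − 3·22
1 = −3·290 + 13·67
1 = 13·1227 − 55·290
1517⁻¹ ≡ 1172 (mod 1227), so k ≡ 1172·259 ≡ 479 (mod 1227).
x = 531 + 1517·479 = 727174.

727174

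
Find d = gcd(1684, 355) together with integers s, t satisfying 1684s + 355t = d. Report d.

Repeated division:
1684 = 4*355 + 264
355 = 1*264 + 91
264 = 2*91 + 82
91 = 1*82 + 9
82 = 9*9 + 1
9 = 9*1 + 0
gcd(1684, 355) = 1.
Working backward:
1 = 82 − 9·9
1 = −9·91 + 10·82
1 = 10·264 − 29·91
1 = −29·355 + 39·264
1 = 39·1684 − 185·355
So 1 = (39)·1684 + (-185)·355.

1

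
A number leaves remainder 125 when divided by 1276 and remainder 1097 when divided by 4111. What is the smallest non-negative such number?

4046321

Write x = 125 + 1276·k. Then 1276·k ≡ 1097 − 125 ≡ 972 (mod 4111).
Need 1276⁻¹ mod 4111. Extended Euclid on (4111, 1276):
4111 = 3*1276 + 283
1276 = 4*283 + 144
283 = 1*144 + 139
144 = 1*139 + 5
139 = 27*5 + 4
5 = 1*4 + 1
4 = 4*1 + 0
Back-substitute:
1 = 5 − 4
1 = −139 + 28·5
1 = 28·144 − 29·139
1 = −29·283 + 57·144
1 = 57·1276 − 257·283
1 = −257·4111 + 828·1276
1276⁻¹ ≡ 828 (mod 4111), so k ≡ 828·972 ≡ 3171 (mod 4111).
x = 125 + 1276·3171 = 4046321.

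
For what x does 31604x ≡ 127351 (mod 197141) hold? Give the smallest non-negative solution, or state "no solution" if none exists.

First find gcd(31604, 197141):
197141 = 6·31604 + 7517
31604 = 4·7517 + 1536
7517 = 4·1536 + 1373
1536 = 1·1373 + 163
1373 = 8·163 + 69
163 = 2·69 + 25
69 = 2·25 + 19
25 = 1·19 + 6
19 = 3·6 + 1
6 = 6·1 + 0
gcd = 1, so a unique solution mod 197141 exists.
Back-substitute for the Bézout coefficients:
1 = 19 − 3·6
1 = −3·25 + 4·19
1 = 4·69 − 11·25
1 = −11·163 + 26·69
1 = 26·1373 − 219·163
1 = −219·1536 + 245·1373
1 = 245·7517 − 1199·1536
1 = −1199·31604 + 5041·7517
1 = 5041·197141 − 31445·31604
So 31604·(-31445) ≡ 1 (mod 197141), giving 31604⁻¹ ≡ 165696.
x ≡ 31604⁻¹·127351 ≡ 165696·127351 ≡ 170079 (mod 197141).

170079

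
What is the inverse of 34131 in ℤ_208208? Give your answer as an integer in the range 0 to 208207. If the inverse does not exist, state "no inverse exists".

161419

Extended Euclidean algorithm:
208208 = 6·34131 + 3422
34131 = 9·3422 + 3333
3422 = 1·3333 + 89
3333 = 37·89 + 40
89 = 2·40 + 9
40 = 4·9 + 4
9 = 2·4 + 1
4 = 4·1 + 0
gcd = 1, so the inverse exists. Back-substitute:
1 = 9 − 2·4
1 = −2·40 + 9·9
1 = 9·89 − 20·40
1 = −20·3333 + 749·89
1 = 749·3422 − 769·3333
1 = −769·34131 + 7670·3422
1 = 7670·208208 − 46789·34131
So 34131·(-46789) ≡ 1 (mod 208208), and -46789 ≡ 161419 (mod 208208).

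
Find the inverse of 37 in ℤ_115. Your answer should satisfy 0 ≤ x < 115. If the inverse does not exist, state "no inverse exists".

Apply the Euclidean algorithm to 115 and 37:
115 = 3×37 + 4
37 = 9×4 + 1
4 = 4×1 + 0
The gcd is 1. Working backward:
1 = 37 − 9·4
1 = −9·115 + 28·37
So 37·28 ≡ 1 (mod 115).

28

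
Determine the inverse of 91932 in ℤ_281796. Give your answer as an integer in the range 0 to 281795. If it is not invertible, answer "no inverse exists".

Euclidean algorithm on 281796, 91932:
281796 = 3·91932 + 6000
91932 = 15·6000 + 1932
6000 = 3·1932 + 204
1932 = 9·204 + 96
204 = 2·96 + 12
96 = 8·12 + 0
gcd(91932, 281796) = 12 ≠ 1, so 91932 has no multiplicative inverse modulo 281796.

no inverse exists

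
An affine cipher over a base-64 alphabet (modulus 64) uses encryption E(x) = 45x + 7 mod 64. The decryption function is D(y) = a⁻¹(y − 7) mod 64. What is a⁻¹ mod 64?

Extended Euclidean algorithm:
64 = 1·45 + 19
45 = 2·19 + 7
19 = 2·7 + 5
7 = 1·5 + 2
5 = 2·2 + 1
2 = 2·1 + 0
Since gcd(45, 64) = 1, back-substitute to write 1 as a combination:
1 = 5 − 2·2
1 = −2·7 + 3·5
1 = 3·19 − 8·7
1 = −8·45 + 19·19
1 = 19·64 − 27·45
Thus 45·(-27) ≡ 1 (mod 64); reducing, -27 mod 64 = 37.

37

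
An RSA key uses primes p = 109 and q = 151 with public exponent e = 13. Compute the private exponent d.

7477

φ(n) = (p−1)(q−1) = 108·150 = 16200.
Need d with 13·d ≡ 1 (mod 16200). Apply the extended Euclidean algorithm:
16200 = 1246×13 + 2
13 = 6×2 + 1
2 = 2×1 + 0
Back-substitute:
1 = 13 − 6·2
1 = −6·16200 + 7477·13
So 13·7477 ≡ 1 (mod 16200), hence d = 7477.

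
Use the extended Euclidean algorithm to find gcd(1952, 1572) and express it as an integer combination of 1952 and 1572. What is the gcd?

Repeated division:
1952 = 1·1572 + 380
1572 = 4·380 + 52
380 = 7·52 + 16
52 = 3·16 + 4
16 = 4·4 + 0
gcd(1952, 1572) = 4.
Working backward:
4 = 52 − 3·16
4 = −3·380 + 22·52
4 = 22·1572 − 91·380
4 = −91·1952 + 113·1572
So 4 = (-91)·1952 + (113)·1572.

4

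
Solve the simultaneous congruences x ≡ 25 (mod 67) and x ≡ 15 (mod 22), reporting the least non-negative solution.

829

Write x = 25 + 67·k. Then 67·k ≡ 15 − 25 ≡ 12 (mod 22).
Need 67⁻¹ mod 22. Extended Euclid on (22, 1):
22 = 22·1 + 0
67⁻¹ ≡ 1 (mod 22), so k ≡ 1·12 ≡ 12 (mod 22).
x = 25 + 67·12 = 829.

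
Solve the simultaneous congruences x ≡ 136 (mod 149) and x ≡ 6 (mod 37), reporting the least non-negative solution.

2818

Write x = 136 + 149·k. Then 149·k ≡ 6 − 136 ≡ 18 (mod 37).
Need 149⁻¹ mod 37. Extended Euclid on (37, 1):
37 = 37·1 + 0
149⁻¹ ≡ 1 (mod 37), so k ≡ 1·18 ≡ 18 (mod 37).
x = 136 + 149·18 = 2818.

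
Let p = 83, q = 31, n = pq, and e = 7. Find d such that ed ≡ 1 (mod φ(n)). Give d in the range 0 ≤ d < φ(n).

φ(n) = (p−1)(q−1) = 82·30 = 2460.
Need d with 7·d ≡ 1 (mod 2460). Apply the extended Euclidean algorithm:
2460 = 351×7 + 3
7 = 2×3 + 1
3 = 3×1 + 0
Back-substitute:
1 = 7 − 2·3
1 = −2·2460 + 703·7
So 7·703 ≡ 1 (mod 2460), hence d = 703.

703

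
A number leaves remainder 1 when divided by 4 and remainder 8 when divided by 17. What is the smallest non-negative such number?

Write x = 1 + 4·k. Then 4·k ≡ 8 − 1 ≡ 7 (mod 17).
Need 4⁻¹ mod 17. Extended Euclid on (17, 4):
17 = 4×4 + 1
4 = 4×1 + 0
Back-substitute:
1 = 17 − 4·4
4⁻¹ ≡ 13 (mod 17), so k ≡ 13·7 ≡ 6 (mod 17).
x = 1 + 4·6 = 25.

25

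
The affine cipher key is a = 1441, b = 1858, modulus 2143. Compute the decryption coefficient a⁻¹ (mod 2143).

Run Euclid on (2143, 1441):
2143 = 1*1441 + 702
1441 = 2*702 + 37
702 = 18*37 + 36
37 = 1*36 + 1
36 = 36*1 + 0
The gcd is 1. Working backward:
1 = 37 − 36
1 = −702 + 19·37
1 = 19·1441 − 39·702
1 = −39·2143 + 58·1441
So 1441·58 ≡ 1 (mod 2143).

58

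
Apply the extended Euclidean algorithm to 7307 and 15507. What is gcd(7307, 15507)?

1

Repeated division:
15507 = 2·7307 + 893
7307 = 8·893 + 163
893 = 5·163 + 78
163 = 2·78 + 7
78 = 11·7 + 1
7 = 7·1 + 0
gcd(7307, 15507) = 1.
Working backward:
1 = 78 − 11·7
1 = −11·163 + 23·78
1 = 23·893 − 126·163
1 = −126·7307 + 1031·893
1 = 1031·15507 − 2188·7307
So 1 = (1031)·15507 + (-2188)·7307.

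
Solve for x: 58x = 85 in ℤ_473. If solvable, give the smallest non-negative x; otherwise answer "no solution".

First find gcd(58, 473):
473 = 8×58 + 9
58 = 6×9 + 4
9 = 2×4 + 1
4 = 4×1 + 0
gcd = 1, so a unique solution mod 473 exists.
Back-substitute for the Bézout coefficients:
1 = 9 − 2·4
1 = −2·58 + 13·9
1 = 13·473 − 106·58
So 58·(-106) ≡ 1 (mod 473), giving 58⁻¹ ≡ 367.
x ≡ 58⁻¹·85 ≡ 367·85 ≡ 450 (mod 473).

450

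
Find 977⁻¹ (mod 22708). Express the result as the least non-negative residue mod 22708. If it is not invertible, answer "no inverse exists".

Apply the Euclidean algorithm to 22708 and 977:
22708 = 23×977 + 237
977 = 4×237 + 29
237 = 8×29 + 5
29 = 5×5 + 4
5 = 1×4 + 1
4 = 4×1 + 0
gcd = 1, so the inverse exists. Back-substitute:
1 = 5 − 4
1 = −29 + 6·5
1 = 6·237 − 49·29
1 = −49·977 + 202·237
1 = 202·22708 − 4695·977
So 977·(-4695) ≡ 1 (mod 22708), and -4695 ≡ 18013 (mod 22708).

18013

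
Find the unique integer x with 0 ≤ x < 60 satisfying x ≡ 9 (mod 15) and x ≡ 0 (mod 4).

Write x = 9 + 15·k. Then 15·k ≡ 0 − 9 ≡ 3 (mod 4).
Need 15⁻¹ mod 4. Extended Euclid on (4, 3):
4 = 1*3 + 1
3 = 3*1 + 0
Back-substitute:
1 = 4 − 3
15⁻¹ ≡ 3 (mod 4), so k ≡ 3·3 ≡ 1 (mod 4).
x = 9 + 15·1 = 24.

24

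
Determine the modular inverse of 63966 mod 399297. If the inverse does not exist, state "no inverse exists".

Euclidean algorithm on 399297, 63966:
399297 = 6×63966 + 15501
63966 = 4×15501 + 1962
15501 = 7×1962 + 1767
1962 = 1×1767 + 195
1767 = 9×195 + 12
195 = 16×12 + 3
12 = 4×3 + 0
Since gcd = 3 > 1, 63966 is not a unit mod 399297.

no inverse exists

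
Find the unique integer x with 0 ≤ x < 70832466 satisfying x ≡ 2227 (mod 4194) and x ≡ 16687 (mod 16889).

Write x = 2227 + 4194·k. Then 4194·k ≡ 16687 − 2227 ≡ 14460 (mod 16889).
Need 4194⁻¹ mod 16889. Extended Euclid on (16889, 4194):
16889 = 4*4194 + 113
4194 = 37*113 + 13
113 = 8*13 + 9
13 = 1*9 + 4
9 = 2*4 + 1
4 = 4*1 + 0
Back-substitute:
1 = 9 − 2·4
1 = −2·13 + 3·9
1 = 3·113 − 26·13
1 = −26·4194 + 965·113
1 = 965·16889 − 3886·4194
4194⁻¹ ≡ 13003 (mod 16889), so k ≡ 13003·14460 ≡ 15032 (mod 16889).
x = 2227 + 4194·15032 = 63046435.

63046435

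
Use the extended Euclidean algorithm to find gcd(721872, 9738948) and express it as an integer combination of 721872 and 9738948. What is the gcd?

12

Repeated division:
9738948 = 13×721872 + 354612
721872 = 2×354612 + 12648
354612 = 28×12648 + 468
12648 = 27×468 + 12
468 = 39×12 + 0
gcd(721872, 9738948) = 12.
Working backward:
12 = 12648 − 27·468
12 = −27·354612 + 757·12648
12 = 757·721872 − 1541·354612
12 = −1541·9738948 + 20790·721872
So 12 = (-1541)·9738948 + (20790)·721872.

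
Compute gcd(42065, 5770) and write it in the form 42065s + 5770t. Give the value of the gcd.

Euclidean algorithm:
42065 = 7×5770 + 1675
5770 = 3×1675 + 745
1675 = 2×745 + 185
745 = 4×185 + 5
185 = 37×5 + 0
gcd(42065, 5770) = 5.
Working backward:
5 = 745 − 4·185
5 = −4·1675 + 9·745
5 = 9·5770 − 31·1675
5 = −31·42065 + 226·5770
So 5 = (-31)·42065 + (226)·5770.

5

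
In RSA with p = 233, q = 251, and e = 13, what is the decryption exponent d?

φ(n) = (p−1)(q−1) = 232·250 = 58000.
Need d with 13·d ≡ 1 (mod 58000). Apply the extended Euclidean algorithm:
58000 = 4461*13 + 7
13 = 1*7 + 6
7 = 1*6 + 1
6 = 6*1 + 0
Back-substitute:
1 = 7 − 6
1 = −13 + 2·7
1 = 2·58000 − 8923·13
So 13·(-8923) ≡ 1 (mod 58000), hence d ≡ -8923 ≡ 49077 (mod 58000).

49077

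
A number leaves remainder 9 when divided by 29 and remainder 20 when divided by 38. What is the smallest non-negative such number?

96

Write x = 9 + 29·k. Then 29·k ≡ 20 − 9 ≡ 11 (mod 38).
Need 29⁻¹ mod 38. Extended Euclid on (38, 29):
38 = 1*29 + 9
29 = 3*9 + 2
9 = 4*2 + 1
2 = 2*1 + 0
Back-substitute:
1 = 9 − 4·2
1 = −4·29 + 13·9
1 = 13·38 − 17·29
29⁻¹ ≡ 21 (mod 38), so k ≡ 21·11 ≡ 3 (mod 38).
x = 9 + 29·3 = 96.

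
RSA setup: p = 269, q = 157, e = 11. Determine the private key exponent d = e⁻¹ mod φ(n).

φ(n) = (p−1)(q−1) = 268·156 = 41808.
Need d with 11·d ≡ 1 (mod 41808). Apply the extended Euclidean algorithm:
41808 = 3800×11 + 8
11 = 1×8 + 3
8 = 2×3 + 2
3 = 1×2 + 1
2 = 2×1 + 0
Back-substitute:
1 = 3 − 2
1 = −8 + 3·3
1 = 3·11 − 4·8
1 = −4·41808 + 15203·11
So 11·15203 ≡ 1 (mod 41808), hence d = 15203.

15203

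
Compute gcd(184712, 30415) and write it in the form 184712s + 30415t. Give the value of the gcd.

Euclidean algorithm:
184712 = 6*30415 + 2222
30415 = 13*2222 + 1529
2222 = 1*1529 + 693
1529 = 2*693 + 143
693 = 4*143 + 121
143 = 1*121 + 22
121 = 5*22 + 11
22 = 2*11 + 0
gcd(184712, 30415) = 11.
Express as a combination:
11 = 121 − 5·22
11 = −5·143 + 6·121
11 = 6·693 − 29·143
11 = −29·1529 + 64·693
11 = 64·2222 − 93·1529
11 = −93·30415 + 1273·2222
11 = 1273·184712 − 7731·30415
So 11 = (1273)·184712 + (-7731)·30415.

11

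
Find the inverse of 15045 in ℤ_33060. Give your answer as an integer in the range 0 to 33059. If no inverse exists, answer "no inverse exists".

Euclidean algorithm on 33060, 15045:
33060 = 2·15045 + 2970
15045 = 5·2970 + 195
2970 = 15·195 + 45
195 = 4·45 + 15
45 = 3·15 + 0
The gcd is 15, not 1, hence no inverse exists.

no inverse exists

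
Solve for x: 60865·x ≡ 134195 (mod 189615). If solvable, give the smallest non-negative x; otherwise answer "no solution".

36218

First find gcd(60865, 189615):
189615 = 3*60865 + 7020
60865 = 8*7020 + 4705
7020 = 1*4705 + 2315
4705 = 2*2315 + 75
2315 = 30*75 + 65
75 = 1*65 + 10
65 = 6*10 + 5
10 = 2*5 + 0
gcd = 5 and 5 | 134195, so solutions exist. Divide through by 5: 12173x ≡ 26839 (mod 37923).
Now find 12173⁻¹ mod 37923:
37923 = 3*12173 + 1404
12173 = 8*1404 + 941
1404 = 1*941 + 463
941 = 2*463 + 15
463 = 30*15 + 13
15 = 1*13 + 2
13 = 6*2 + 1
2 = 2*1 + 0
Back-substitute:
1 = 13 − 6·2
1 = −6·15 + 7·13
1 = 7·463 − 216·15
1 = −216·941 + 439·463
1 = 439·1404 − 655·941
1 = −655·12173 + 5679·1404
1 = 5679·37923 − 17692·12173
So 12173·(-17692) ≡ 1 (mod 37923), i.e. 12173⁻¹ ≡ 20231.
Then x ≡ 20231·26839 ≡ 36218 (mod 37923); the smallest non-negative solution is x = 36218.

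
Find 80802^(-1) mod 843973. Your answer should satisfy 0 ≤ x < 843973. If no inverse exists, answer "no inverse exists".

654136

Run Euclid on (843973, 80802):
843973 = 10*80802 + 35953
80802 = 2*35953 + 8896
35953 = 4*8896 + 369
8896 = 24*369 + 40
369 = 9*40 + 9
40 = 4*9 + 4
9 = 2*4 + 1
4 = 4*1 + 0
The gcd is 1. Working backward:
1 = 9 − 2·4
1 = −2·40 + 9·9
1 = 9·369 − 83·40
1 = −83·8896 + 2001·369
1 = 2001·35953 − 8087·8896
1 = −8087·80802 + 18175·35953
1 = 18175·843973 − 189837·80802
Hence 80802⁻¹ ≡ -189837 ≡ 654136 (mod 843973).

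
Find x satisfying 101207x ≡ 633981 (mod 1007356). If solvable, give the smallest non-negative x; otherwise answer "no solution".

First find gcd(101207, 1007356):
1007356 = 9×101207 + 96493
101207 = 1×96493 + 4714
96493 = 20×4714 + 2213
4714 = 2×2213 + 288
2213 = 7×288 + 197
288 = 1×197 + 91
197 = 2×91 + 15
91 = 6×15 + 1
15 = 15×1 + 0
gcd = 1, so a unique solution mod 1007356 exists.
Back-substitute for the Bézout coefficients:
1 = 91 − 6·15
1 = −6·197 + 13·91
1 = 13·288 − 19·197
1 = −19·2213 + 146·288
1 = 146·4714 − 311·2213
1 = −311·96493 + 6366·4714
1 = 6366·101207 − 6677·96493
1 = −6677·1007356 + 66459·101207
So 101207·(66459) ≡ 1 (mod 1007356), giving 101207⁻¹ ≡ 66459.
x ≡ 101207⁻¹·633981 ≡ 66459·633981 ≡ 71223 (mod 1007356).

71223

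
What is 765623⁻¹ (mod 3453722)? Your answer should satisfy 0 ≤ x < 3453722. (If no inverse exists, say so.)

Apply the Euclidean algorithm to 3453722 and 765623:
3453722 = 4*765623 + 391230
765623 = 1*391230 + 374393
391230 = 1*374393 + 16837
374393 = 22*16837 + 3979
16837 = 4*3979 + 921
3979 = 4*921 + 295
921 = 3*295 + 36
295 = 8*36 + 7
36 = 5*7 + 1
7 = 7*1 + 0
The gcd is 1. Working backward:
1 = 36 − 5·7
1 = −5·295 + 41·36
1 = 41·921 − 128·295
1 = −128·3979 + 553·921
1 = 553·16837 − 2340·3979
1 = −2340·374393 + 52033·16837
1 = 52033·391230 − 54373·374393
1 = −54373·765623 + 106406·391230
1 = 106406·3453722 − 479997·765623
Hence 765623⁻¹ ≡ -479997 ≡ 2973725 (mod 3453722).

2973725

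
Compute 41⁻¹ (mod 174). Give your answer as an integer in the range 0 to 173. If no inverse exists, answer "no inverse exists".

Run Euclid on (174, 41):
174 = 4*41 + 10
41 = 4*10 + 1
10 = 10*1 + 0
Since gcd(41, 174) = 1, back-substitute to write 1 as a combination:
1 = 41 − 4·10
1 = −4·174 + 17·41
So 41·17 ≡ 1 (mod 174).

17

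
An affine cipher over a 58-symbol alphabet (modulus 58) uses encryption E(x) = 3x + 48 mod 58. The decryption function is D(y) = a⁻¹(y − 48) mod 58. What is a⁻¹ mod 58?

39

gcd(58, 3) by repeated division:
58 = 19*3 + 1
3 = 3*1 + 0
Since gcd(3, 58) = 1, back-substitute to write 1 as a combination:
1 = 58 − 19·3
Thus 3·(-19) ≡ 1 (mod 58); reducing, -19 mod 58 = 39.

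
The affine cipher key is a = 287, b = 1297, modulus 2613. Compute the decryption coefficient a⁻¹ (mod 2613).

Run Euclid on (2613, 287):
2613 = 9×287 + 30
287 = 9×30 + 17
30 = 1×17 + 13
17 = 1×13 + 4
13 = 3×4 + 1
4 = 4×1 + 0
Since gcd(287, 2613) = 1, back-substitute to write 1 as a combination:
1 = 13 − 3·4
1 = −3·17 + 4·13
1 = 4·30 − 7·17
1 = −7·287 + 67·30
1 = 67·2613 − 610·287
Hence 287⁻¹ ≡ -610 ≡ 2003 (mod 2613).

2003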